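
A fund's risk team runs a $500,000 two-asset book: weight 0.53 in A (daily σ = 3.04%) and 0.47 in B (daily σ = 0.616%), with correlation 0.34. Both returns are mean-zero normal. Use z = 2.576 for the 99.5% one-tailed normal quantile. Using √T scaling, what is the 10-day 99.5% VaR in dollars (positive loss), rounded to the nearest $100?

σ_p = √(0.53²·3.04² + 0.47²·0.616² + 2·0.34·0.53·0.47·3.04·0.616) = 1.731%.
σ_{10d} = 1.731% × √10 = 5.474%.
VaR = 2.576 × 5.474% = 14.101%; on $500,000 that is $70,505.

$70,500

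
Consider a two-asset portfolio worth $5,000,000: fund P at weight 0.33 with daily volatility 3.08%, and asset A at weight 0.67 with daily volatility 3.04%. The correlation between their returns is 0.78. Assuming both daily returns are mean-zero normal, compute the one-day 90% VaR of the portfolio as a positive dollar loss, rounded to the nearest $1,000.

$186,000

σ_p² = 0.33²·3.08² + 0.67²·3.04² + 2·0.78·0.33·0.67·3.08·3.04 = 8.4111 (%²).
σ_p = √8.4111 = 2.900%.
At 90%, z = 1.282.
VaR = 1.282 × 2.900% = 3.718%; on $5,000,000 that is $185,900.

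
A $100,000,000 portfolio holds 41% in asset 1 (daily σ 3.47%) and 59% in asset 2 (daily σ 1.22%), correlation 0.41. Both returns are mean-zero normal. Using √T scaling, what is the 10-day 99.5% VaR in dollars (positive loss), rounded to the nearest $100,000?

σ_p = √(0.41²·3.47² + 0.59²·1.22² + 2·0.41·0.41·0.59·3.47·1.22) = 1.839%.
σ_{10d} = 1.839% × √10 = 5.815%.
z(99.5%) = 2.576.
VaR = 2.576 × 5.815% = 14.979%; on $100,000,000 that is $14,979,000.

$15,000,000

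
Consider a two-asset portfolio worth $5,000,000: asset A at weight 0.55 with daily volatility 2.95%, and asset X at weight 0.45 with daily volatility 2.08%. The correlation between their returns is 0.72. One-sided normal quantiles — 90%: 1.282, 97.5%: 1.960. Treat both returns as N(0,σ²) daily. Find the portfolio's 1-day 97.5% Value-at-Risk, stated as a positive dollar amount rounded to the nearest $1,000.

σ_p² = 0.55²·2.95² + 0.45²·2.08² + 2·0.72·0.55·0.45·2.95·2.08 = 5.6955 (%²).
σ_p = √5.6955 = 2.387%.
VaR = 1.960 × 2.387% = 4.679%; on $5,000,000 that is $233,950.

$234,000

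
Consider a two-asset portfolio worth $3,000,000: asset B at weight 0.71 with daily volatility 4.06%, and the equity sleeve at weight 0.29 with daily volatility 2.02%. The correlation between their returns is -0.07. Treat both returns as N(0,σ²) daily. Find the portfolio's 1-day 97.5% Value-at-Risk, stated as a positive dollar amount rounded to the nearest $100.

σ_p² = 0.71²·4.06² + 0.29²·2.02² + 2·-0.07·0.71·0.29·4.06·2.02 = 8.4161 (%²).
σ_p = √8.4161 = 2.901%.
At 97.5%, z = 1.960.
VaR = 1.960 × 2.901% = 5.686%; on $3,000,000 that is $170,580.

$170,600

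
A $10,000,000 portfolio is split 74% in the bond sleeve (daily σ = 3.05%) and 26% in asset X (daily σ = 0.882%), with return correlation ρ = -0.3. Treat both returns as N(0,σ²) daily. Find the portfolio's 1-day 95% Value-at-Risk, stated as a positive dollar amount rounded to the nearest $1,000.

σ_p² = 0.74²·3.05² + 0.26²·0.882² + 2·-0.3·0.74·0.26·3.05·0.882 = 4.8361 (%²).
σ_p = √4.8361 = 2.199%.
At 95%, z = 1.645.
VaR = 1.645 × 2.199% = 3.617%; on $10,000,000 that is $361,700.

$362,000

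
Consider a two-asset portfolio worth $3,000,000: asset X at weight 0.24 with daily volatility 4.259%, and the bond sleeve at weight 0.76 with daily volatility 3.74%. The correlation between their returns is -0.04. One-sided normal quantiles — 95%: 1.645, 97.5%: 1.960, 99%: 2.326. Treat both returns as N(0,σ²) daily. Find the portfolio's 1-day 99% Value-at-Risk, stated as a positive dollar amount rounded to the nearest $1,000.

$208,000

σ_p² = 0.24²·4.259² + 0.76²·3.74² + 2·-0.04·0.24·0.76·4.259·3.74 = 8.8916 (%²).
σ_p = √8.8916 = 2.982%.
VaR = 2.326 × 2.982% = 6.936%; on $3,000,000 that is $208,080.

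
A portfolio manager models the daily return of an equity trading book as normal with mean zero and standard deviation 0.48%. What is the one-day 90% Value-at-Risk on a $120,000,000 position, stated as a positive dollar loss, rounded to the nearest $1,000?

$738,000

At 90% one-sided, z = 1.282.
VaR = z·σ = 1.282 × 0.48% = 0.615%.
On $120,000,000: 0.00615 × $120,000,000 = $738,000.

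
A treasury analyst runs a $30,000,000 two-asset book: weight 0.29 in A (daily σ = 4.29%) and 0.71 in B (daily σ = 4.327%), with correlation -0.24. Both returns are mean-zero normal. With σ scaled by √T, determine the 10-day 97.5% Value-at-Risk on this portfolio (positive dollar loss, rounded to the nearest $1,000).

$5,625,000

σ_p = √(0.29²·4.29² + 0.71²·4.327² + 2·-0.24·0.29·0.71·4.29·4.327) = 3.025%.
σ_{10d} = 3.025% × √10 = 9.566%.
z(97.5%) = 1.960.
VaR = 1.960 × 9.566% = 18.749%; on $30,000,000 that is $5,624,700.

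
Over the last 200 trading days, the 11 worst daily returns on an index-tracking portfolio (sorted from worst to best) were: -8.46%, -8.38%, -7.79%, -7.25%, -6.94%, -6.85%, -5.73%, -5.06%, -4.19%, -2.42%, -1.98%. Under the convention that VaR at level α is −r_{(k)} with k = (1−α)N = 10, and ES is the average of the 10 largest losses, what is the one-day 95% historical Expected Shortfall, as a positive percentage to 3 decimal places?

6.307%

The 10 worst returns sum to -63.07%.
ES = −(-63.07%) / 10 = 6.307%.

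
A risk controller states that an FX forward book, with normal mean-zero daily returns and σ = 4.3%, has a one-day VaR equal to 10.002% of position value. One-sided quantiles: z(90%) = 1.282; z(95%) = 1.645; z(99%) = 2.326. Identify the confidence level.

99%

Implied z = VaR/σ = 10.002 / 4.3 = 2.326.
This matches z(99%) = 2.326.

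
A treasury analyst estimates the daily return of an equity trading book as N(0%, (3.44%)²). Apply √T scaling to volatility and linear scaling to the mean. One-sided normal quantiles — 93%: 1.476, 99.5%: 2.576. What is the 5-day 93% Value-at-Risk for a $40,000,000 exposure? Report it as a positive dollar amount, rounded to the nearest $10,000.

$4,540,000

σ_{5d} = 3.44% × √5 = 7.692%.
VaR = 1.476 × 7.692% = 11.353%.
On $40,000,000: 0.11353 × $40,000,000 = $4,541,200.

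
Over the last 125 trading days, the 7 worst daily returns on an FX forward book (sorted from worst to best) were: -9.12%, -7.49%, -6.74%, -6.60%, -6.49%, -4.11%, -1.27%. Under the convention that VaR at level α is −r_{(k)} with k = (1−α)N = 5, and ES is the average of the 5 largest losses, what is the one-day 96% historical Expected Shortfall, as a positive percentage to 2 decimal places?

The 5 worst returns sum to -36.44%.
ES = −(-36.44%) / 5 = 7.288% ≈ 7.29%.

7.29%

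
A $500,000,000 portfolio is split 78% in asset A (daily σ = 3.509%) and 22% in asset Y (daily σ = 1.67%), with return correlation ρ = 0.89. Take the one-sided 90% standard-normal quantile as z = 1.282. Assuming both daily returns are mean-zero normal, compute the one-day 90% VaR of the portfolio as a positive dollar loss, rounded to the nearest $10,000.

$19,670,000

σ_p² = 0.78²·3.509² + 0.22²·1.67² + 2·0.89·0.78·0.22·3.509·1.67 = 9.4162 (%²).
σ_p = √9.4162 = 3.069%.
VaR = 1.282 × 3.069% = 3.934%; on $500,000,000 that is $19,670,000.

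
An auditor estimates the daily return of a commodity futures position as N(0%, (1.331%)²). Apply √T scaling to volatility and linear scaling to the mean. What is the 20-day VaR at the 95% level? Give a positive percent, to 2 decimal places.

9.79%

At 95%, z = 1.645.
σ_{20d} = 1.331% × √20 = 5.952%.
VaR = 1.645 × 5.952% = 9.791%.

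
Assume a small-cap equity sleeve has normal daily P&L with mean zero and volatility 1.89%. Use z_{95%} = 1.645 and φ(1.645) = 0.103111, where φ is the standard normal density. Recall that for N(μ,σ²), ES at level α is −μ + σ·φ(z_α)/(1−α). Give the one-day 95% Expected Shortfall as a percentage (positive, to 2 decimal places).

3.90%

Tail multiplier: φ(z)/(1−α) = 0.103111 / 0.05 = 2.062.
ES = 1.89% × 2.062 = 3.897%.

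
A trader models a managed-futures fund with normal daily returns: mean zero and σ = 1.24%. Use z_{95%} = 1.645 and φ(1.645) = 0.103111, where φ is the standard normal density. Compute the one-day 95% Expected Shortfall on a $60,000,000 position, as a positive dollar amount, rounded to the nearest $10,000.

$1,530,000

Tail multiplier: φ(z)/(1−α) = 0.103111 / 0.05 = 2.062.
ES = 1.24% × 2.062 = 2.557%.
On $60,000,000: 0.02557 × $60,000,000 = $1,534,200.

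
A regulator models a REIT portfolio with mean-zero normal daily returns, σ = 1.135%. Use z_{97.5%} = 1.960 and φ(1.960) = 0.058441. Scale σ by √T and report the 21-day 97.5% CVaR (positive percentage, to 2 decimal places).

12.16%

σ_{21d} = 1.135% × √21 = 5.201%.
ES multiplier = φ(z)/(1−α) = 0.058441/0.025 = 2.338.
ES = 5.201% × 2.338 = 12.160%.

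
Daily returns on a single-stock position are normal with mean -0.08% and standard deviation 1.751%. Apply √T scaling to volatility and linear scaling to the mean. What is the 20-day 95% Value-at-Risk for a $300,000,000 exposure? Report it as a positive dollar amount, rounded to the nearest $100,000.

$43,400,000

At 95%, z = 1.645.
σ_{20d} = 1.751% × √20 = 7.831%; μ_{20d} = 20 × -0.08% = -1.600%.
VaR = −(-1.600%) + 1.645 × 7.831% = 14.482%.
On $300,000,000: 0.14482 × $300,000,000 = $43,446,000.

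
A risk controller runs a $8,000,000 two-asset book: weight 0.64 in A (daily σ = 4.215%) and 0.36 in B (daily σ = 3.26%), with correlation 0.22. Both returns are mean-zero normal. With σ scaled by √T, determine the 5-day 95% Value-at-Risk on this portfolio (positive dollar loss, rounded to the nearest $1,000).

σ_p = √(0.64²·4.215² + 0.36²·3.26² + 2·0.22·0.64·0.36·4.215·3.26) = 3.170%.
σ_{5d} = 3.170% × √5 = 7.088%.
z(95%) = 1.645.
VaR = 1.645 × 7.088% = 11.660%; on $8,000,000 that is $932,800.

$933,000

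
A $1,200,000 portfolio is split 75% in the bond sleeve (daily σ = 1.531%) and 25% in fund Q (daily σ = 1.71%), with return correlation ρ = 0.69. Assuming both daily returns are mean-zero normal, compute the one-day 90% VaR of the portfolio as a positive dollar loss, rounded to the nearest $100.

σ_p² = 0.75²·1.531² + 0.25²·1.71² + 2·0.69·0.75·0.25·1.531·1.71 = 2.1786 (%²).
σ_p = √2.1786 = 1.476%.
At 90%, z = 1.282.
VaR = 1.282 × 1.476% = 1.892%; on $1,200,000 that is $22,704.

$22,700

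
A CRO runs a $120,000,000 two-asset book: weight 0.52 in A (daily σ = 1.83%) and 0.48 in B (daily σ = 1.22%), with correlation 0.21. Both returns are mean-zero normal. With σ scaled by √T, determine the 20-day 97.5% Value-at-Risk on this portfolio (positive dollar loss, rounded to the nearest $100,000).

σ_p = √(0.52²·1.83² + 0.48²·1.22² + 2·0.21·0.52·0.48·1.83·1.22) = 1.218%.
σ_{20d} = 1.218% × √20 = 5.447%.
z(97.5%) = 1.960.
VaR = 1.960 × 5.447% = 10.676%; on $120,000,000 that is $12,811,200.

$12,800,000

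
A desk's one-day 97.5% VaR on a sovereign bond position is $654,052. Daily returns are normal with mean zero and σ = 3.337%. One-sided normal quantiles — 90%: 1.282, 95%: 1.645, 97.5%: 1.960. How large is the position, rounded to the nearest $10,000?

$10,000,000

VaR as a fraction of value: z·σ = 1.960 × 3.337% = 6.54052%.
Position = $654,052 / 0.0654052 = $10,000,000.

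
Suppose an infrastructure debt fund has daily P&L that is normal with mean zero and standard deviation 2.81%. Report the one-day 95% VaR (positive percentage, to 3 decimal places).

4.622%

At 95% one-sided, z = 1.645.
VaR = z·σ = 1.645 × 2.81% = 4.622%.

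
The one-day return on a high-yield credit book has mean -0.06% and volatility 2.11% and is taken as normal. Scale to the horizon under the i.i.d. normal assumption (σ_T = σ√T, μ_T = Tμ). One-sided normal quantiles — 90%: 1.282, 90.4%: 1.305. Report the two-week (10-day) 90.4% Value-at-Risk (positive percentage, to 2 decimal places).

σ_{10d} = 2.11% × √10 = 6.672%; μ_{10d} = 10 × -0.06% = -0.600%.
VaR = −(-0.600%) + 1.305 × 6.672% = 9.307%.

9.31%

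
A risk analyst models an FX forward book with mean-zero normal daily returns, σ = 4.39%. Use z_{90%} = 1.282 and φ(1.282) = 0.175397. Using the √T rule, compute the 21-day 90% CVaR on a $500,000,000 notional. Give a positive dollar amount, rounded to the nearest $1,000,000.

σ_{21d} = 4.39% × √21 = 20.118%.
ES multiplier = φ(z)/(1−α) = 0.175397/0.1 = 1.754.
ES = 20.118% × 1.754 = 35.287%; on $500,000,000: $176,435,000.

$176,000,000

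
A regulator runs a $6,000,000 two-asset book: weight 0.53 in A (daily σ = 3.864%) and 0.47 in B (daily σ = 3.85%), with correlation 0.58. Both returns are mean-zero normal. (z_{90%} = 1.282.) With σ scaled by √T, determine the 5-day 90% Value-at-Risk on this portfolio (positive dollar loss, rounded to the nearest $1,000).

$590,000

σ_p = √(0.53²·3.864² + 0.47²·3.85² + 2·0.58·0.53·0.47·3.864·3.85) = 3.430%.
σ_{5d} = 3.430% × √5 = 7.670%.
VaR = 1.282 × 7.670% = 9.833%; on $6,000,000 that is $589,980.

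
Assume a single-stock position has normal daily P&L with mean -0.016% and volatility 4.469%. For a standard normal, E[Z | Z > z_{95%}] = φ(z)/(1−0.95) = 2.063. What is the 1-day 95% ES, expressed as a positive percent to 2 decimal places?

ES = −(-0.016%) + 4.469% × 2.063 = 9.236%.

9.24%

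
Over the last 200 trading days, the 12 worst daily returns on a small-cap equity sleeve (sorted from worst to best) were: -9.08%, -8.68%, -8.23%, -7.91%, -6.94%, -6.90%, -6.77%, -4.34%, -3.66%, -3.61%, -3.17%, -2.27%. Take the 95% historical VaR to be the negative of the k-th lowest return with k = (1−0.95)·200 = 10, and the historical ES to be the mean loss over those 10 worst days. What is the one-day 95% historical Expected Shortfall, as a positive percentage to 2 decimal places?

The 10 worst returns sum to -66.12%.
ES = −(-66.12%) / 10 = 6.612% ≈ 6.61%.

6.61%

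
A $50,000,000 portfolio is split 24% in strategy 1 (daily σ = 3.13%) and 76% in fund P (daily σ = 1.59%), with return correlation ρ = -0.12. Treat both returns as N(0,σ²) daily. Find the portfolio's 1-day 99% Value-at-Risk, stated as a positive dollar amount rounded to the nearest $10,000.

σ_p² = 0.24²·3.13² + 0.76²·1.59² + 2·-0.12·0.24·0.76·3.13·1.59 = 1.8067 (%²).
σ_p = √1.8067 = 1.344%.
At 99%, z = 2.326.
VaR = 2.326 × 1.344% = 3.126%; on $50,000,000 that is $1,563,000.

$1,560,000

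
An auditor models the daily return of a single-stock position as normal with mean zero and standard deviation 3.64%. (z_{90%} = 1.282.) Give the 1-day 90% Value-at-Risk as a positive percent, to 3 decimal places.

VaR = z·σ = 1.282 × 3.64% = 4.666%.

4.666%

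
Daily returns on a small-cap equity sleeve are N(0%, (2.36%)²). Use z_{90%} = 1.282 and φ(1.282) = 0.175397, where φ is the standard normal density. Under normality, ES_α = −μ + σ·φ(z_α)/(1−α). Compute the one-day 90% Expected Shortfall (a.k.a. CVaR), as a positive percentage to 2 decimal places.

4.14%

Tail multiplier: φ(z)/(1−α) = 0.175397 / 0.1 = 1.754.
ES = 2.36% × 1.754 = 4.139%.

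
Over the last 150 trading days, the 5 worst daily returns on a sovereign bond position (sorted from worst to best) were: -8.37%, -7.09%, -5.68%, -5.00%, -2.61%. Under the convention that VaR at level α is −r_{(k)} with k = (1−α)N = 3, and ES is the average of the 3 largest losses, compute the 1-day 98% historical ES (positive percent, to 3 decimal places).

The 3 worst returns sum to -21.14%.
ES = −(-21.14%) / 3 = 7.0466…% ≈ 7.047%.

7.047%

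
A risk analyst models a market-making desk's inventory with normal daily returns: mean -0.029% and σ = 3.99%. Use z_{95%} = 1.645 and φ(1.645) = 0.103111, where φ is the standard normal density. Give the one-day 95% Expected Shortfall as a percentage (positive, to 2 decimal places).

8.26%

Tail multiplier: φ(z)/(1−α) = 0.103111 / 0.05 = 2.062.
ES = −(-0.029%) + 3.99% × 2.062 = 8.256%.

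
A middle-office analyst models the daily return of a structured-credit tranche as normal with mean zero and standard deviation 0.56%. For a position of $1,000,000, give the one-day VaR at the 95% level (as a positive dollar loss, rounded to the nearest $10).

At 95% one-sided, z = 1.645.
VaR = z·σ = 1.645 × 0.56% = 0.921%.
On $1,000,000: 0.00921 × $1,000,000 = $9,210.

$9,210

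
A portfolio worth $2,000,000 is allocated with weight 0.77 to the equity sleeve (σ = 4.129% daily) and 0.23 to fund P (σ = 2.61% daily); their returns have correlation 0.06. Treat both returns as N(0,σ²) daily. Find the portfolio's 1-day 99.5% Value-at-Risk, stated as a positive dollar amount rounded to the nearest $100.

σ_p² = 0.77²·4.129² + 0.23²·2.61² + 2·0.06·0.77·0.23·4.129·2.61 = 10.6975 (%²).
σ_p = √10.6975 = 3.271%.
At 99.5%, z = 2.576.
VaR = 2.576 × 3.271% = 8.426%; on $2,000,000 that is $168,520.

$168,500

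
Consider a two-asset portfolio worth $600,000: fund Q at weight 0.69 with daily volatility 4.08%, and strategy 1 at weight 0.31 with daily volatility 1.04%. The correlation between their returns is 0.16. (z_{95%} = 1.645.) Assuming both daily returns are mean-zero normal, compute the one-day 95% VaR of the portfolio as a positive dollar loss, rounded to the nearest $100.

σ_p² = 0.69²·4.08² + 0.31²·1.04² + 2·0.16·0.69·0.31·4.08·1.04 = 8.3197 (%²).
σ_p = √8.3197 = 2.884%.
VaR = 1.645 × 2.884% = 4.744%; on $600,000 that is $28,464.

$28,500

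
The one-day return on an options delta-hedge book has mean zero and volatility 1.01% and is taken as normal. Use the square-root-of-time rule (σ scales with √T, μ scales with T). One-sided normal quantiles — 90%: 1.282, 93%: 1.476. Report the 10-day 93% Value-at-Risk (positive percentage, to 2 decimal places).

4.71%

σ_{10d} = 1.01% × √10 = 3.194%.
VaR = 1.476 × 3.194% = 4.714%.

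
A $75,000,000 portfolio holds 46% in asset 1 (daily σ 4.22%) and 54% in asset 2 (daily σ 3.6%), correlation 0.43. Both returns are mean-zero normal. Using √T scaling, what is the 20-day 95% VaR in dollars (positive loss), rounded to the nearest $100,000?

$18,100,000

σ_p = √(0.46²·4.22² + 0.54²·3.6² + 2·0.43·0.46·0.54·4.22·3.6) = 3.285%.
σ_{20d} = 3.285% × √20 = 14.691%.
z(95%) = 1.645.
VaR = 1.645 × 14.691% = 24.167%; on $75,000,000 that is $18,125,250.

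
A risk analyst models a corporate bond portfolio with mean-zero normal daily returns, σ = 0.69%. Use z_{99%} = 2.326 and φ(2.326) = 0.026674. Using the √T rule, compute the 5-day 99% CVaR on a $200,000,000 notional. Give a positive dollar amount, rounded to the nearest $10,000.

σ_{5d} = 0.69% × √5 = 1.543%.
ES multiplier = φ(z)/(1−α) = 0.026674/0.01 = 2.667.
ES = 1.543% × 2.667 = 4.115%; on $200,000,000: $8,230,000.

$8,230,000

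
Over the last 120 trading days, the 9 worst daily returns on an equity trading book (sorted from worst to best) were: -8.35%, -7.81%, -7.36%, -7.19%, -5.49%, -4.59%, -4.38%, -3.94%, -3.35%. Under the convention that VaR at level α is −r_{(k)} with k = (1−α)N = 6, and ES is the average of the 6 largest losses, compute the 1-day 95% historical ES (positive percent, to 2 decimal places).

6.80%

The 6 worst returns sum to -40.79%.
ES = −(-40.79%) / 6 = 6.7983…% ≈ 6.80%.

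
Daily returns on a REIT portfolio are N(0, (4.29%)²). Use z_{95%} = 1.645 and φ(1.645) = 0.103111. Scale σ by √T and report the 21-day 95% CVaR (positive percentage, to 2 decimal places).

40.54%

σ_{21d} = 4.29% × √21 = 19.659%.
ES multiplier = φ(z)/(1−α) = 0.103111/0.05 = 2.062.
ES = 19.659% × 2.062 = 40.537%.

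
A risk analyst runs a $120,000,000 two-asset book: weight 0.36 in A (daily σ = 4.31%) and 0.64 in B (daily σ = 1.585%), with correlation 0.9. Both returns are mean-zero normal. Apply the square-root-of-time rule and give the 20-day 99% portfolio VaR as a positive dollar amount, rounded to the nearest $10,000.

$31,260,000

σ_p = √(0.36²·4.31² + 0.64²·1.585² + 2·0.9·0.36·0.64·4.31·1.585) = 2.504%.
σ_{20d} = 2.504% × √20 = 11.198%.
z(99%) = 2.326.
VaR = 2.326 × 11.198% = 26.047%; on $120,000,000 that is $31,256,400.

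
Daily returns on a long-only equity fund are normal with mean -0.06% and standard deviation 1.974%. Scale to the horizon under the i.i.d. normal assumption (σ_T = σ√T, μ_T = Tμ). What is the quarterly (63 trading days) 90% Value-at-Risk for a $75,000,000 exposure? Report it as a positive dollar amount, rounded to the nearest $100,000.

$17,900,000

At 90%, z = 1.282.
σ_{63d} = 1.974% × √63 = 15.668%; μ_{63d} = 63 × -0.06% = -3.780%.
VaR = −(-3.780%) + 1.282 × 15.668% = 23.866%.
On $75,000,000: 0.23866 × $75,000,000 = $17,899,500.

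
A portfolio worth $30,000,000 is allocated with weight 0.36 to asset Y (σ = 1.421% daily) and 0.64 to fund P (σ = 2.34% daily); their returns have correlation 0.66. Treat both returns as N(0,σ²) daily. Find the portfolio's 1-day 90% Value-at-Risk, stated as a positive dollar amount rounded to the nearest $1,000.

$721,000

σ_p² = 0.36²·1.421² + 0.64²·2.34² + 2·0.66·0.36·0.64·1.421·2.34 = 3.5158 (%²).
σ_p = √3.5158 = 1.875%.
At 90%, z = 1.282.
VaR = 1.282 × 1.875% = 2.404%; on $30,000,000 that is $721,200.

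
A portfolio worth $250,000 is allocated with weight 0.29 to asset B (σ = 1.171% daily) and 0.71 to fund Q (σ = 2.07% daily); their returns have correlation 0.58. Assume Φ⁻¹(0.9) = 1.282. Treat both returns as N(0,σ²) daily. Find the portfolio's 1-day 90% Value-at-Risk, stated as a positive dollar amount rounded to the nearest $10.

$5,410

σ_p² = 0.29²·1.171² + 0.71²·2.07² + 2·0.58·0.29·0.71·1.171·2.07 = 2.8543 (%²).
σ_p = √2.8543 = 1.689%.
VaR = 1.282 × 1.689% = 2.165%; on $250,000 that is $5,412.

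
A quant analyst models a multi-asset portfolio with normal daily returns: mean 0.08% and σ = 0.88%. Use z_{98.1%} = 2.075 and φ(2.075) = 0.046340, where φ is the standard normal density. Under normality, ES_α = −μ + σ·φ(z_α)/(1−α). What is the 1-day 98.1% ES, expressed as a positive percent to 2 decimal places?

Tail multiplier: φ(z)/(1−α) = 0.046340 / 0.019 = 2.439.
ES = −(0.08%) + 0.88% × 2.439 = 2.066%.

2.07%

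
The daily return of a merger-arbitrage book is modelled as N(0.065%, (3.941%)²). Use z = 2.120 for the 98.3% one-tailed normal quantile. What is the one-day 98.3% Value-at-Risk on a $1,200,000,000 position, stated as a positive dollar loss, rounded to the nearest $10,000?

VaR = −μ + z·σ = −(0.065%) + 2.120 × 3.941% = 8.290%.
On $1,200,000,000: 0.08290 × $1,200,000,000 = $99,480,000.

$99,480,000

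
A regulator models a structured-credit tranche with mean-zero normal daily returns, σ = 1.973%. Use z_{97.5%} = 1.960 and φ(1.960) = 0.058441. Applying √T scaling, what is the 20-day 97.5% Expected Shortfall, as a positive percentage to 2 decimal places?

20.63%

σ_{20d} = 1.973% × √20 = 8.824%.
ES multiplier = φ(z)/(1−α) = 0.058441/0.025 = 2.338.
ES = 8.824% × 2.338 = 20.631%.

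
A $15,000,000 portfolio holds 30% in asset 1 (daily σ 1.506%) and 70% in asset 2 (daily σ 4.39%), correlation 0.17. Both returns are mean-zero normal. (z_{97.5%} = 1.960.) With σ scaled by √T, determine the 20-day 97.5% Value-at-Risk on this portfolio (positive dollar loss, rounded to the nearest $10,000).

$4,180,000

σ_p = √(0.3²·1.506² + 0.7²·4.39² + 2·0.17·0.3·0.7·1.506·4.39) = 3.181%.
σ_{20d} = 3.181% × √20 = 14.226%.
VaR = 1.960 × 14.226% = 27.883%; on $15,000,000 that is $4,182,450.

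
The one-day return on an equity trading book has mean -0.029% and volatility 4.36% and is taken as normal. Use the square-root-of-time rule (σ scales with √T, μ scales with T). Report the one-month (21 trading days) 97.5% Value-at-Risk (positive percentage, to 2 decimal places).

39.77%

At 97.5%, z = 1.960.
σ_{21d} = 4.36% × √21 = 19.980%; μ_{21d} = 21 × -0.029% = -0.609%.
VaR = −(-0.609%) + 1.960 × 19.980% = 39.770%.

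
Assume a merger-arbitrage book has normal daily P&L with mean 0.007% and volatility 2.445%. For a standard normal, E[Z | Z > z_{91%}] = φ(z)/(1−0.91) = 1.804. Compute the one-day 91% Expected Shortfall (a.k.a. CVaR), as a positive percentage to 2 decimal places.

ES = −(0.007%) + 2.445% × 1.804 = 4.404%.

4.40%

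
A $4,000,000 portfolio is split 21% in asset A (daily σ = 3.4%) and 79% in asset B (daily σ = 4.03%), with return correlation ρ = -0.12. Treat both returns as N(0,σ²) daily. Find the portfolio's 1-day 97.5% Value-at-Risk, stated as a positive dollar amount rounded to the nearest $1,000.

$249,000

σ_p² = 0.21²·3.4² + 0.79²·4.03² + 2·-0.12·0.21·0.79·3.4·4.03 = 10.1002 (%²).
σ_p = √10.1002 = 3.178%.
At 97.5%, z = 1.960.
VaR = 1.960 × 3.178% = 6.229%; on $4,000,000 that is $249,160.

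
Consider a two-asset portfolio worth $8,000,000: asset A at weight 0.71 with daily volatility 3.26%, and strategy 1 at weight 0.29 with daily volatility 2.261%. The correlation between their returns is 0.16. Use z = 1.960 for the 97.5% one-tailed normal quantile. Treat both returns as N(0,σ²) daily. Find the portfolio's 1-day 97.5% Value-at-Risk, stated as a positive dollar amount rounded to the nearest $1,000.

σ_p² = 0.71²·3.26² + 0.29²·2.261² + 2·0.16·0.71·0.29·3.26·2.261 = 6.2730 (%²).
σ_p = √6.2730 = 2.505%.
VaR = 1.960 × 2.505% = 4.910%; on $8,000,000 that is $392,800.

$393,000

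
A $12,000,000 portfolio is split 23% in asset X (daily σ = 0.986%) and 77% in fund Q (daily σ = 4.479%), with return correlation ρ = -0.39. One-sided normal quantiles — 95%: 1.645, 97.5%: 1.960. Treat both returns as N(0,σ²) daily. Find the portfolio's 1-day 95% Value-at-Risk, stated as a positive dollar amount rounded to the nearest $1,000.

$665,000

σ_p² = 0.23²·0.986² + 0.77²·4.479² + 2·-0.39·0.23·0.77·0.986·4.479 = 11.3358 (%²).
σ_p = √11.3358 = 3.367%.
VaR = 1.645 × 3.367% = 5.539%; on $12,000,000 that is $664,680.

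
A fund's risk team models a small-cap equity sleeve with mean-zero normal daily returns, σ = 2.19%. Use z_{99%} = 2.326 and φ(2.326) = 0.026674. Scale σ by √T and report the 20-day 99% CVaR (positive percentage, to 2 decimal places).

σ_{20d} = 2.19% × √20 = 9.794%.
ES multiplier = φ(z)/(1−α) = 0.026674/0.01 = 2.667.
ES = 9.794% × 2.667 = 26.121%.

26.12%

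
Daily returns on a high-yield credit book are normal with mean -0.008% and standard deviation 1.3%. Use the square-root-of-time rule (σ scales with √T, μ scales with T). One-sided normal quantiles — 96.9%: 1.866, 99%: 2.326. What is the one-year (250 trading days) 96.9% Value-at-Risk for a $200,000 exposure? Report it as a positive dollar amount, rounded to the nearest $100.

σ_{250d} = 1.3% × √250 = 20.555%; μ_{250d} = 250 × -0.008% = -2.000%.
VaR = −(-2.000%) + 1.866 × 20.555% = 40.356%.
On $200,000: 0.40356 × $200,000 = $80,712.

$80,700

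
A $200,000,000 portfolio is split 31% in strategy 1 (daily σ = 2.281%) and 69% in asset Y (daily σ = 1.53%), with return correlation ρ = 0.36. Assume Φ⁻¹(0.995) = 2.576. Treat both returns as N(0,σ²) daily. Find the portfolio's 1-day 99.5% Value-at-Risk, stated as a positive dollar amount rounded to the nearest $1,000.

σ_p² = 0.31²·2.281² + 0.69²·1.53² + 2·0.36·0.31·0.69·2.281·1.53 = 2.1520 (%²).
σ_p = √2.1520 = 1.467%.
VaR = 2.576 × 1.467% = 3.779%; on $200,000,000 that is $7,558,000.

$7,558,000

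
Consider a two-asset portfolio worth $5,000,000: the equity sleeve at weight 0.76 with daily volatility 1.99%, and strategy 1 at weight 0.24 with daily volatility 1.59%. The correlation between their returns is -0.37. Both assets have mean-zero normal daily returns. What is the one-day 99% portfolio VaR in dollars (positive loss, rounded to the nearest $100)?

$164,700

σ_p² = 0.76²·1.99² + 0.24²·1.59² + 2·-0.37·0.76·0.24·1.99·1.59 = 2.0059 (%²).
σ_p = √2.0059 = 1.416%.
At 99%, z = 2.326.
VaR = 2.326 × 1.416% = 3.294%; on $5,000,000 that is $164,700.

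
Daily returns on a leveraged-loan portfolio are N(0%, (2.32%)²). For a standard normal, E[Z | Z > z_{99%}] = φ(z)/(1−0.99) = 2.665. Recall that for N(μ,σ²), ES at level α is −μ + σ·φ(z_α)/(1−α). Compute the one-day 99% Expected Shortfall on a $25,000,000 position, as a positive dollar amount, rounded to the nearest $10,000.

$1,550,000

ES = 2.32% × 2.665 = 6.183%.
On $25,000,000: 0.06183 × $25,000,000 = $1,545,750.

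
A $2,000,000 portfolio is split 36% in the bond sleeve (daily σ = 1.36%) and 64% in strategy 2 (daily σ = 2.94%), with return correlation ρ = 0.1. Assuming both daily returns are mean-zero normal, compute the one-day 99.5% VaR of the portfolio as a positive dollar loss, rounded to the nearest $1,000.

$103,000

σ_p² = 0.36²·1.36² + 0.64²·2.94² + 2·0.1·0.36·0.64·1.36·2.94 = 3.9644 (%²).
σ_p = √3.9644 = 1.991%.
At 99.5%, z = 2.576.
VaR = 2.576 × 1.991% = 5.129%; on $2,000,000 that is $102,580.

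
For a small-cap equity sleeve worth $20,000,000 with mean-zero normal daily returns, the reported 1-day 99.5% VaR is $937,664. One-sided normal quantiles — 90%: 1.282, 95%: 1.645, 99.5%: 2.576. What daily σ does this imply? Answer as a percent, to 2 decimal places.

VaR as a fraction: $937,664 / $20,000,000 = 4.688%.
σ = VaR / z = 4.688% / 2.576 = 1.820%.

1.82%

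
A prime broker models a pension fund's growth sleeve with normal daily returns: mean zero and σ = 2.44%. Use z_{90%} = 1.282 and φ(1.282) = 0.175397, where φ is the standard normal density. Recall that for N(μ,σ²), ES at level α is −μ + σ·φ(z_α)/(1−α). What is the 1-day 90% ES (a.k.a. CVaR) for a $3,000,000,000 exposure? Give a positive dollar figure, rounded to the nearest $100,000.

$128,400,000

Tail multiplier: φ(z)/(1−α) = 0.175397 / 0.1 = 1.754.
ES = 2.44% × 1.754 = 4.280%.
On $3,000,000,000: 0.04280 × $3,000,000,000 = $128,400,000.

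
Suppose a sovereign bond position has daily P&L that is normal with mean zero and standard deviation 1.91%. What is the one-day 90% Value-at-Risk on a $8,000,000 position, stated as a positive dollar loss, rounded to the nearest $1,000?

At 90% one-sided, z = 1.282.
VaR = z·σ = 1.282 × 1.91% = 2.449%.
On $8,000,000: 0.02449 × $8,000,000 = $195,920.

$196,000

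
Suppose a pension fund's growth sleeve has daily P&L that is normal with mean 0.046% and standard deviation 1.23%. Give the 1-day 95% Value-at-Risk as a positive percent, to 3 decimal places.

1.977%

At 95% one-sided, z = 1.645.
VaR = −μ + z·σ = −(0.046%) + 1.645 × 1.23% = 1.977%.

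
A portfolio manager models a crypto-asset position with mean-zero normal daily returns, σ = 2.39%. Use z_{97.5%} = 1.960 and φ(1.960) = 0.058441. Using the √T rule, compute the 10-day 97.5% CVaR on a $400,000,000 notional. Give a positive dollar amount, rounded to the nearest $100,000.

$70,700,000

σ_{10d} = 2.39% × √10 = 7.558%.
ES multiplier = φ(z)/(1−α) = 0.058441/0.025 = 2.338.
ES = 7.558% × 2.338 = 17.671%; on $400,000,000: $70,684,000.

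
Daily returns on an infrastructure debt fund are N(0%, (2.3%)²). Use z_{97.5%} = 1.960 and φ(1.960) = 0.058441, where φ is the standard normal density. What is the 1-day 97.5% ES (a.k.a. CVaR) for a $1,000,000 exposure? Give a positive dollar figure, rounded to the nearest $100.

Tail multiplier: φ(z)/(1−α) = 0.058441 / 0.025 = 2.338.
ES = 2.3% × 2.338 = 5.377%.
On $1,000,000: 0.05377 × $1,000,000 = $53,770.

$53,800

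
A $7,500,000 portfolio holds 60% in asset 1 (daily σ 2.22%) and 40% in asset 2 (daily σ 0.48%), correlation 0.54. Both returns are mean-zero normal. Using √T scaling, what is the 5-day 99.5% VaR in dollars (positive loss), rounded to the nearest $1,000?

$624,000

σ_p = √(0.6²·2.22² + 0.4²·0.48² + 2·0.54·0.6·0.4·2.22·0.48) = 1.445%.
σ_{5d} = 1.445% × √5 = 3.231%.
z(99.5%) = 2.576.
VaR = 2.576 × 3.231% = 8.323%; on $7,500,000 that is $624,225.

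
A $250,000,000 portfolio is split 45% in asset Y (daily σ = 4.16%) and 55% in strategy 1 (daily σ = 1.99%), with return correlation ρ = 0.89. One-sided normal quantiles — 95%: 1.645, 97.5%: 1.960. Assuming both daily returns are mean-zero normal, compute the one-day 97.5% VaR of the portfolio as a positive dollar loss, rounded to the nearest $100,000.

$14,200,000

σ_p² = 0.45²·4.16² + 0.55²·1.99² + 2·0.89·0.45·0.55·4.16·1.99 = 8.3494 (%²).
σ_p = √8.3494 = 2.890%.
VaR = 1.960 × 2.890% = 5.664%; on $250,000,000 that is $14,160,000.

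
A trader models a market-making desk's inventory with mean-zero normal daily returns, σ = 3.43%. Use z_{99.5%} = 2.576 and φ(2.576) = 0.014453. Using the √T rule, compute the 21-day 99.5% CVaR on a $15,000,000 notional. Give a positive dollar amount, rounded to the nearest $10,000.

$6,820,000

σ_{21d} = 3.43% × √21 = 15.718%.
ES multiplier = φ(z)/(1−α) = 0.014453/0.005 = 2.891.
ES = 15.718% × 2.891 = 45.441%; on $15,000,000: $6,816,150.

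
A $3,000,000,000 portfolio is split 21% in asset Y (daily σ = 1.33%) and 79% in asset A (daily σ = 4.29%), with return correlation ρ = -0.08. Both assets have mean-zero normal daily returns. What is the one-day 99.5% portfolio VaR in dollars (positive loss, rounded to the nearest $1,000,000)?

σ_p² = 0.21²·1.33² + 0.79²·4.29² + 2·-0.08·0.21·0.79·1.33·4.29 = 11.4126 (%²).
σ_p = √11.4126 = 3.378%.
At 99.5%, z = 2.576.
VaR = 2.576 × 3.378% = 8.702%; on $3,000,000,000 that is $261,060,000.

$261,000,000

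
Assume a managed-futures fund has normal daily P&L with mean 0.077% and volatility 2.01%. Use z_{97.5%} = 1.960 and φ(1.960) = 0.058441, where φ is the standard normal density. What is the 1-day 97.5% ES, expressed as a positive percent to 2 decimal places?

Tail multiplier: φ(z)/(1−α) = 0.058441 / 0.025 = 2.338.
ES = −(0.077%) + 2.01% × 2.338 = 4.622%.

4.62%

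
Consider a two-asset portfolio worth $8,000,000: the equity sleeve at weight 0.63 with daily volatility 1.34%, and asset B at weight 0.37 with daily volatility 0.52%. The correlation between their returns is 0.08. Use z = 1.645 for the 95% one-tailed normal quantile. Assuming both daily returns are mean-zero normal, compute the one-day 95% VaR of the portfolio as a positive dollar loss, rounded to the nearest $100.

σ_p² = 0.63²·1.34² + 0.37²·0.52² + 2·0.08·0.63·0.37·1.34·0.52 = 0.7757 (%²).
σ_p = √0.7757 = 0.881%.
VaR = 1.645 × 0.881% = 1.449%; on $8,000,000 that is $115,920.

$115,900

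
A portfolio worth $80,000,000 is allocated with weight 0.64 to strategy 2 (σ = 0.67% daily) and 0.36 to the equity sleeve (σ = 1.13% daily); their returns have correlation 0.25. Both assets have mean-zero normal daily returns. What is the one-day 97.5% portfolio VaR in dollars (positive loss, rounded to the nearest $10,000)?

$1,040,000

σ_p² = 0.64²·0.67² + 0.36²·1.13² + 2·0.25·0.64·0.36·0.67·1.13 = 0.4366 (%²).
σ_p = √0.4366 = 0.661%.
At 97.5%, z = 1.960.
VaR = 1.960 × 0.661% = 1.296%; on $80,000,000 that is $1,036,800.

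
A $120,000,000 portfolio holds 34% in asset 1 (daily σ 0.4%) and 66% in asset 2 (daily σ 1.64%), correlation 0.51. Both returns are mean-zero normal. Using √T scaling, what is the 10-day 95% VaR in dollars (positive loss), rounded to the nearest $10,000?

$7,230,000

σ_p = √(0.34²·0.4² + 0.66²·1.64² + 2·0.51·0.34·0.66·0.4·1.64) = 1.158%.
σ_{10d} = 1.158% × √10 = 3.662%.
z(95%) = 1.645.
VaR = 1.645 × 3.662% = 6.024%; on $120,000,000 that is $7,228,800.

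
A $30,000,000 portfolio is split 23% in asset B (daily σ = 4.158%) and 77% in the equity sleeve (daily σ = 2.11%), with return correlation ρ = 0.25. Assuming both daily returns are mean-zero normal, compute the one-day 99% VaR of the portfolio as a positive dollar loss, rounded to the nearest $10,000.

σ_p² = 0.23²·4.158² + 0.77²·2.11² + 2·0.25·0.23·0.77·4.158·2.11 = 4.3311 (%²).
σ_p = √4.3311 = 2.081%.
At 99%, z = 2.326.
VaR = 2.326 × 2.081% = 4.840%; on $30,000,000 that is $1,452,000.

$1,450,000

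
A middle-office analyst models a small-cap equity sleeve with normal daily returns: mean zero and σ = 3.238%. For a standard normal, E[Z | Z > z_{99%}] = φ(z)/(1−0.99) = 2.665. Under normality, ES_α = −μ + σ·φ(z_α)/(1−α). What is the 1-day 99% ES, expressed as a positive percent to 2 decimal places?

8.63%

ES = 3.238% × 2.665 = 8.629%.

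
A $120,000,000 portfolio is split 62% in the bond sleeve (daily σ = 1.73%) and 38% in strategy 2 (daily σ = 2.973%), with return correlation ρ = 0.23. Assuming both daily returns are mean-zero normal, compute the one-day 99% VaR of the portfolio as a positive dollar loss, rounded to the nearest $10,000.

σ_p² = 0.62²·1.73² + 0.38²·2.973² + 2·0.23·0.62·0.38·1.73·2.973 = 2.9842 (%²).
σ_p = √2.9842 = 1.727%.
At 99%, z = 2.326.
VaR = 2.326 × 1.727% = 4.017%; on $120,000,000 that is $4,820,400.

$4,820,000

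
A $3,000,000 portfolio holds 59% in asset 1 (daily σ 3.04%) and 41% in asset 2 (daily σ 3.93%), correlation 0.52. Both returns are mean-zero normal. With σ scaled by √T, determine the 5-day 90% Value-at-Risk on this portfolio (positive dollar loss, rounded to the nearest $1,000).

σ_p = √(0.59²·3.04² + 0.41²·3.93² + 2·0.52·0.59·0.41·3.04·3.93) = 2.970%.
σ_{5d} = 2.970% × √5 = 6.641%.
z(90%) = 1.282.
VaR = 1.282 × 6.641% = 8.514%; on $3,000,000 that is $255,420.

$255,000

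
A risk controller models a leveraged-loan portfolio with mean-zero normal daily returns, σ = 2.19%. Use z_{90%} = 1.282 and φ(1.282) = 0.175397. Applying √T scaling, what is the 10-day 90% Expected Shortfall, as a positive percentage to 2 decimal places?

12.15%

σ_{10d} = 2.19% × √10 = 6.925%.
ES multiplier = φ(z)/(1−α) = 0.175397/0.1 = 1.754.
ES = 6.925% × 1.754 = 12.146%.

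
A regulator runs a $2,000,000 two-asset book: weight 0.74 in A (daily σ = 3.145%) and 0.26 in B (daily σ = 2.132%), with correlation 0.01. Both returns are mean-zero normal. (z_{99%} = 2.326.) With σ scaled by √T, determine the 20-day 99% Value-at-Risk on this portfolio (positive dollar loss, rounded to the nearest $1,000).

σ_p = √(0.74²·3.145² + 0.26²·2.132² + 2·0.01·0.74·0.26·3.145·2.132) = 2.398%.
σ_{20d} = 2.398% × √20 = 10.724%.
VaR = 2.326 × 10.724% = 24.944%; on $2,000,000 that is $498,880.

$499,000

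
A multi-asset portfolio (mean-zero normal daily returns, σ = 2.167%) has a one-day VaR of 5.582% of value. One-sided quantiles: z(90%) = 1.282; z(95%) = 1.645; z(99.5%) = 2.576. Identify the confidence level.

99.5%

Implied z = VaR/σ = 5.582 / 2.167 = 2.576.
This matches z(99.5%) = 2.576.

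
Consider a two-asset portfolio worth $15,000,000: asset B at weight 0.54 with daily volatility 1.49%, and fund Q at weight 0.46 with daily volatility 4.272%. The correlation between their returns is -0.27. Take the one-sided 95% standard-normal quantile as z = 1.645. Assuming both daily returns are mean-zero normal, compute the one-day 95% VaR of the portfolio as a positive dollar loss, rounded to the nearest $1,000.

σ_p² = 0.54²·1.49² + 0.46²·4.272² + 2·-0.27·0.54·0.46·1.49·4.272 = 3.6553 (%²).
σ_p = √3.6553 = 1.912%.
VaR = 1.645 × 1.912% = 3.145%; on $15,000,000 that is $471,750.

$472,000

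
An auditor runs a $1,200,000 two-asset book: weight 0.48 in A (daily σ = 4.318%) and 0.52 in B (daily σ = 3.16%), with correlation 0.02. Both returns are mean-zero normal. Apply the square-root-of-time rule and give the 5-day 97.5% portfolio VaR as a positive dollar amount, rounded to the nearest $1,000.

$140,000

σ_p = √(0.48²·4.318² + 0.52²·3.16² + 2·0.02·0.48·0.52·4.318·3.16) = 2.671%.
σ_{5d} = 2.671% × √5 = 5.973%.
z(97.5%) = 1.960.
VaR = 1.960 × 5.973% = 11.707%; on $1,200,000 that is $140,484.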